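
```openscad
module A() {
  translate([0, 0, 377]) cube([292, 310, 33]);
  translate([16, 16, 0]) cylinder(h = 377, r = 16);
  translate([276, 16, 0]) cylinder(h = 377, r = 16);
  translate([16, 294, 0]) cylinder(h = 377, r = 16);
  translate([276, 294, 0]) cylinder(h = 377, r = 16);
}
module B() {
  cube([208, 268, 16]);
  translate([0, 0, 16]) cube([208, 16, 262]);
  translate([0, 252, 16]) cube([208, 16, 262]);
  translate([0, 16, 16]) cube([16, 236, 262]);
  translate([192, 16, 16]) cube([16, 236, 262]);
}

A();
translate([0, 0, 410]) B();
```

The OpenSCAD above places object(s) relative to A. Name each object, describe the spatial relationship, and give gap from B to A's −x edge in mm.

The open box's min-x is at 0; the stool's min-x is 0; gap = 0 mm.

A is a stool. B is an open box. The open box is on top of the stool. The gap from the open box to the stool's −x edge is 0 mm.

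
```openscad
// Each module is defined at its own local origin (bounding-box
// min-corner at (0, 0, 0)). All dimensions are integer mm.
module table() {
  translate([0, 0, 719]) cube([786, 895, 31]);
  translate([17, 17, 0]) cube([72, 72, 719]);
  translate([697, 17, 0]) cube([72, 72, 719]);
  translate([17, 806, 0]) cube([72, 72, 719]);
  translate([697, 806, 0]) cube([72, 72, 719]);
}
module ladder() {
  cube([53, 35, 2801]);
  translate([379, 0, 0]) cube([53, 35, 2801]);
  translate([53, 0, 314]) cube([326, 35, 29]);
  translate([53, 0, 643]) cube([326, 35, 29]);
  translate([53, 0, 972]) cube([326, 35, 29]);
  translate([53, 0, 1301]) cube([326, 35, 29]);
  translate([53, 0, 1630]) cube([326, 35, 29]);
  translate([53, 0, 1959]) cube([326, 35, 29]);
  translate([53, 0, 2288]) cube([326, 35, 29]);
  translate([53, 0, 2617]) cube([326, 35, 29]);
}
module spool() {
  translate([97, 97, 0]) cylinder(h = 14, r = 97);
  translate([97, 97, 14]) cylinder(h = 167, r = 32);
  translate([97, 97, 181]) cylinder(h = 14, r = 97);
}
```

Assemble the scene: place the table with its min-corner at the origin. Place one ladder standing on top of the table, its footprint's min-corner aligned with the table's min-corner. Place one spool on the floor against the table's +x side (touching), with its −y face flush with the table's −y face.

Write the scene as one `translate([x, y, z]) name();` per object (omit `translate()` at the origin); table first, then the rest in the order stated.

table();
translate([0, 0, 750]) ladder();
translate([786, 0, 0]) spool();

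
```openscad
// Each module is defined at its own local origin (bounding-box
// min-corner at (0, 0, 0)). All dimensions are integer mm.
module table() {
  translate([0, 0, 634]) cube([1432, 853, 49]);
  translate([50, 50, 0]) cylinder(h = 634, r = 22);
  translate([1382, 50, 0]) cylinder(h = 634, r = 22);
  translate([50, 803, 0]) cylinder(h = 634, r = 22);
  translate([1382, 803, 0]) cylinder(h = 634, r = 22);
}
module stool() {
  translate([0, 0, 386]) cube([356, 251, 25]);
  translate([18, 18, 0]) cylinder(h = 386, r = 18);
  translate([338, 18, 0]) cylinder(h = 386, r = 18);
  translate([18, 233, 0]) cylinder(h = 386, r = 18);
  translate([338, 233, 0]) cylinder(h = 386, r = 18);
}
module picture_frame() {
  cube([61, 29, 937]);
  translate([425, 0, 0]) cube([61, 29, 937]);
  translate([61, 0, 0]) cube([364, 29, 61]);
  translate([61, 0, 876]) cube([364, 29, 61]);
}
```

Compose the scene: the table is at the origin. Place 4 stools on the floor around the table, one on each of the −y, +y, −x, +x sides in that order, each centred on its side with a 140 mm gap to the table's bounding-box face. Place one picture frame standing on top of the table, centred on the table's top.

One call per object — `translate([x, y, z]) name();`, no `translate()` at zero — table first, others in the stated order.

table();
translate([538, -391, 0]) stool();
translate([538, 993, 0]) stool();
translate([-496, 301, 0]) stool();
translate([1572, 301, 0]) stool();
translate([473, 412, 683]) picture_frame();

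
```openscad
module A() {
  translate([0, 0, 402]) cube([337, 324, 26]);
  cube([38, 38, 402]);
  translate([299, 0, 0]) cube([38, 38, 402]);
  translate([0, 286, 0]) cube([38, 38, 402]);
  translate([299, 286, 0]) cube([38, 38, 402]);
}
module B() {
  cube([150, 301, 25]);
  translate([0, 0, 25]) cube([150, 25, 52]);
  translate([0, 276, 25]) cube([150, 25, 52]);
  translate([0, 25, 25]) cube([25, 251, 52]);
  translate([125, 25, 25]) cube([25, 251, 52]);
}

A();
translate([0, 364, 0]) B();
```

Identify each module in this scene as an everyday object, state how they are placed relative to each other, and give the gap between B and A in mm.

A is a stool. B is an open box. The open box is on the floor beside the stool on its +y side. The gap between the open box and the stool is 40 mm.

The open box's nearest face is 40 mm from the stool's +y face.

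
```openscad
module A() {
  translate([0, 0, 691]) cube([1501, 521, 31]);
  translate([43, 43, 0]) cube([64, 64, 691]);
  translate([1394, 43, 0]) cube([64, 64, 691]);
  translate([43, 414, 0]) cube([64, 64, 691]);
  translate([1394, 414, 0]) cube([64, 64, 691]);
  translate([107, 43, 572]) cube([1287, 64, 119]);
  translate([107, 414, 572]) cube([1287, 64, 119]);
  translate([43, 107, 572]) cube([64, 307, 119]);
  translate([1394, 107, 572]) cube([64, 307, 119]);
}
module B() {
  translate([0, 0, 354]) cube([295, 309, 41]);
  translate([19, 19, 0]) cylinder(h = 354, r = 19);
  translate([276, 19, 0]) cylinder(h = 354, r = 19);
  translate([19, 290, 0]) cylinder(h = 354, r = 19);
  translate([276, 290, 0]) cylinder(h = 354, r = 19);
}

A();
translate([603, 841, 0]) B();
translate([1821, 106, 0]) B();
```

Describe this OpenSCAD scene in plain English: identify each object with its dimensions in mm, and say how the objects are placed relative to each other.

A is a table with a 1501×521 mm rectangular top, 31 mm thick, top surface at z = 722 mm, supported by four 64×64 mm square legs, each inset 43 mm from the nearest pair of top edges, running from the floor. Four apron rails, 64 mm thick and 119 mm tall, run between adjacent legs with their top edges flush with the underside of the top and their outer faces flush with the legs' outer faces.

B is a simple wooden stool: a rectangular seat 295 mm (x) by 309 mm (y), 41 mm thick, top face at z = 395 mm, on four round legs, each 38 mm in diameter. The legs rest on z = 0, each leg's axis is inset half a diameter from the nearest pair of seat edges (so the leg's bounding box is flush with the corner).

Two stools sit around the table at the +y, +x sides.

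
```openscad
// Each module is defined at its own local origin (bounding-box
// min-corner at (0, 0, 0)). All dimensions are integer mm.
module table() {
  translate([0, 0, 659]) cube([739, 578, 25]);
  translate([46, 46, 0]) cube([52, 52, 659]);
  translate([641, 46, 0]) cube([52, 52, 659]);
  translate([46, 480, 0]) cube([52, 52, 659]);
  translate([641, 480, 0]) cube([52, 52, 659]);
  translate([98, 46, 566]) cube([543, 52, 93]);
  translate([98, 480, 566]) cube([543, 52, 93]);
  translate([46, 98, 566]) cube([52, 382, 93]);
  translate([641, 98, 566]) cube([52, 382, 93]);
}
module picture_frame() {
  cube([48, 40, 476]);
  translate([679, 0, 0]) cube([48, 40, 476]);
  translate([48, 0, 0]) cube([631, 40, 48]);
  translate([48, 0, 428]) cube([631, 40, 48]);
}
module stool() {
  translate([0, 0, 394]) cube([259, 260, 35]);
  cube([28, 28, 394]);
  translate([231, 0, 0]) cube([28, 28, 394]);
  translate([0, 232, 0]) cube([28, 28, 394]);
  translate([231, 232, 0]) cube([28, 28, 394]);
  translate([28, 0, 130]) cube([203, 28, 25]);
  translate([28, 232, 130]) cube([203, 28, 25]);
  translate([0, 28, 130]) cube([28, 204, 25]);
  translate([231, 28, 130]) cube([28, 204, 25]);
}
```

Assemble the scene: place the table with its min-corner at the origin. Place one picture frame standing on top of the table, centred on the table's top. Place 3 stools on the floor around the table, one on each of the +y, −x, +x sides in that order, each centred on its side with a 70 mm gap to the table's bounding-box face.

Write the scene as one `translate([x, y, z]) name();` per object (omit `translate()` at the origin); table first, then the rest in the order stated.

table();
translate([6, 269, 684]) picture_frame();
translate([240, 648, 0]) stool();
translate([-329, 159, 0]) stool();
translate([809, 159, 0]) stool();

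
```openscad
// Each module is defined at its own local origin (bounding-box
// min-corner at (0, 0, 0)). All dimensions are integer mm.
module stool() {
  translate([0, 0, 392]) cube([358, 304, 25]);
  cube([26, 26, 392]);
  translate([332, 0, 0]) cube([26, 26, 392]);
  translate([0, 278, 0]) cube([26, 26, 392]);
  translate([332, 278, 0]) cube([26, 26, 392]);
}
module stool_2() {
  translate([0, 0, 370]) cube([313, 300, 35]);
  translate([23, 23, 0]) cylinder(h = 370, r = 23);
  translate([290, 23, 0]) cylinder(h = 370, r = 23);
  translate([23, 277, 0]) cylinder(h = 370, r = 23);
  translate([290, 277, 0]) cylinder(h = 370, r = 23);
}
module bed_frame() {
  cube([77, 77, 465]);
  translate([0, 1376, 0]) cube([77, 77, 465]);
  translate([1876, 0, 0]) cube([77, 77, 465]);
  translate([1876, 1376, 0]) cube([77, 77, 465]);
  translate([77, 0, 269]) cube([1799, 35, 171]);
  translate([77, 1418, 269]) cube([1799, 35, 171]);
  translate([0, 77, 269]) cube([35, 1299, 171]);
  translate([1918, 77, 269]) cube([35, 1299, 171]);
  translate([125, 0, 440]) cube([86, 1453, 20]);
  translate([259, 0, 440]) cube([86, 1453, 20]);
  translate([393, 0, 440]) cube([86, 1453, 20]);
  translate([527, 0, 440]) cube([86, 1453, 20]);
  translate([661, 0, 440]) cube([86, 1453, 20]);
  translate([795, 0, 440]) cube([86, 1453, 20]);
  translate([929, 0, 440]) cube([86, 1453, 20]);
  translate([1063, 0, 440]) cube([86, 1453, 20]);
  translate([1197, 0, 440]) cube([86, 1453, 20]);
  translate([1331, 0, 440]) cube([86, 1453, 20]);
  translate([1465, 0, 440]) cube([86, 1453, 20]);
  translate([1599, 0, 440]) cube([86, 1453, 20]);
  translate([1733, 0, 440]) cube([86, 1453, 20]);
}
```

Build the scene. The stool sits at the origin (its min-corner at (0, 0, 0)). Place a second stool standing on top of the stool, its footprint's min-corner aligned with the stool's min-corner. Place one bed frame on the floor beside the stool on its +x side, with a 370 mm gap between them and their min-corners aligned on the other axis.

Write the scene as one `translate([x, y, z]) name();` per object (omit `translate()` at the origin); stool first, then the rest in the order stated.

stool();
translate([0, 0, 417]) stool_2();
translate([728, 0, 0]) bed_frame();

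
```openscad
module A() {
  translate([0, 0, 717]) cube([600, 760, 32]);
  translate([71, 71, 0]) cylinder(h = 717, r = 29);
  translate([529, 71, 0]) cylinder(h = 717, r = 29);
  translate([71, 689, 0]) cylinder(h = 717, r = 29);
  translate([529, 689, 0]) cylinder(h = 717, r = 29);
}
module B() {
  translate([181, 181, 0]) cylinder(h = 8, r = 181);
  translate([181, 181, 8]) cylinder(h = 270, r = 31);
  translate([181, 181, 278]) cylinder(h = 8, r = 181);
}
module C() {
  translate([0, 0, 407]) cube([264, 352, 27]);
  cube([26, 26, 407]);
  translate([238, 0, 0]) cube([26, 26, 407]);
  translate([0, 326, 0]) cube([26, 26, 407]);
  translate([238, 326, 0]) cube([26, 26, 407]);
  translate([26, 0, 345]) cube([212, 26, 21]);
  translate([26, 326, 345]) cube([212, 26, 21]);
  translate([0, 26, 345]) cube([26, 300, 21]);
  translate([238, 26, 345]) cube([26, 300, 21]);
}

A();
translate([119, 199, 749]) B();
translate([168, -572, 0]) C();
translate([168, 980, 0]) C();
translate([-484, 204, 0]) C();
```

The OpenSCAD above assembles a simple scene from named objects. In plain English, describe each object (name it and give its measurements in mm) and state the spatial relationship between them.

A is a table with a 600×760 mm rectangular top, 32 mm thick, top surface at z = 749 mm, supported by four round legs of 58 mm diameter, each leg's bounding box inset 42 mm from the nearest pair of top edges, running from the floor.

B is a spool: two coaxial disc flanges of radius 181 mm and thickness 8 mm, joined by a core cylinder of radius 31 mm and height 270 mm. The lower flange rests on z = 0 and the three cylinders share a vertical axis.

C is a simple wooden stool: a rectangular seat 264 mm (x) by 352 mm (y), 27 mm thick, top face at z = 434 mm, on four square legs, each 26×26 mm in cross-section. The legs rest on z = 0, each flush with a corner of the seat. Four stretchers, 26 mm wide and 21 mm tall, connect adjacent legs with their undersides at z = 345 mm, each running between the inner faces of the legs it joins and aligned with the legs' outer faces on the other axis.

The spool is on top of the table, centred. Three stools sit around the table at the −y, +y, −x sides.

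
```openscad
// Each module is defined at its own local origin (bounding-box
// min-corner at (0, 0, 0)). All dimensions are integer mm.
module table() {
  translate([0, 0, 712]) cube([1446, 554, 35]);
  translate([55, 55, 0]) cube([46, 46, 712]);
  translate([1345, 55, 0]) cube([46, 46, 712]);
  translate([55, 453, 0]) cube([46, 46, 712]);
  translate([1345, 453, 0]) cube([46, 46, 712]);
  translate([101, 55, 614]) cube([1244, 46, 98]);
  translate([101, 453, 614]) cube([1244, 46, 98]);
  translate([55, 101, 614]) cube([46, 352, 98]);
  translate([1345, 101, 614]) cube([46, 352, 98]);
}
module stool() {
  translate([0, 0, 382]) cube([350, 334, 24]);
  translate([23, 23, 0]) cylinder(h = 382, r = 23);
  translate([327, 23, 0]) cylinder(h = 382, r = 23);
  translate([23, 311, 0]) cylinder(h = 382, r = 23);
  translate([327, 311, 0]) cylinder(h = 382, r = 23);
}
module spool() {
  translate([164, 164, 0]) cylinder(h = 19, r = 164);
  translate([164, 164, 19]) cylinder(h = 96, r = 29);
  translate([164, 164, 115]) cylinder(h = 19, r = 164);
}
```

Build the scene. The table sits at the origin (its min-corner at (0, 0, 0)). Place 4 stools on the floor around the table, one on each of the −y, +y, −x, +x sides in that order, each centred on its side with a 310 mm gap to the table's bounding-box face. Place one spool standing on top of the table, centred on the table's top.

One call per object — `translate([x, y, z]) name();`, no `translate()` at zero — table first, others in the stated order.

table();
translate([548, -644, 0]) stool();
translate([548, 864, 0]) stool();
translate([-660, 110, 0]) stool();
translate([1756, 110, 0]) stool();
translate([559, 113, 747]) spool();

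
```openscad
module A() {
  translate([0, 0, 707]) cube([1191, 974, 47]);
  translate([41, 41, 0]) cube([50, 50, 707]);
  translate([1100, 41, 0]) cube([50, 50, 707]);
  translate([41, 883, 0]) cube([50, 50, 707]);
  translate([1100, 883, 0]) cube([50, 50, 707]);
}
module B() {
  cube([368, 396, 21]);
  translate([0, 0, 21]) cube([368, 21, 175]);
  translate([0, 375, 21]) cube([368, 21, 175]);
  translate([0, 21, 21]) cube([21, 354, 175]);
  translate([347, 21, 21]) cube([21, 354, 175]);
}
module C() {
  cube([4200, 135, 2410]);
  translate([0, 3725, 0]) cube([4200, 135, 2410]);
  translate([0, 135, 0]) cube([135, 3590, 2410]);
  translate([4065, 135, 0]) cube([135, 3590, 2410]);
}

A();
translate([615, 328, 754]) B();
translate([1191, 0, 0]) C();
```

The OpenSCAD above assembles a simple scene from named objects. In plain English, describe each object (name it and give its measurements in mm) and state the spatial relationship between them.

A is a table with a 1191×974 mm rectangular top, 47 mm thick, top surface at z = 754 mm, supported by four 50×50 mm square legs, each inset 41 mm from the nearest pair of top edges, running from the floor.

B is an open storage box with external size 368×396×196 mm and wall thickness 21 mm (the base is also 21 mm thick). The base covers the whole footprint; the four walls stand on the base, with the y-facing walls full-width and the x-facing walls fitting between their inner faces.

C is the wall frame of a small rectangular building: four walls, each 2410 mm tall and 135 mm thick, enclosing a footprint 4200 mm (x) by 3860 mm (y) outside-to-outside, with no floor or roof. The front and back walls (the −y and +y sides) span the full width; the two side walls fit between them.

The open box is on top of the table. The house frame is against the table's +x side, with their −y faces flush.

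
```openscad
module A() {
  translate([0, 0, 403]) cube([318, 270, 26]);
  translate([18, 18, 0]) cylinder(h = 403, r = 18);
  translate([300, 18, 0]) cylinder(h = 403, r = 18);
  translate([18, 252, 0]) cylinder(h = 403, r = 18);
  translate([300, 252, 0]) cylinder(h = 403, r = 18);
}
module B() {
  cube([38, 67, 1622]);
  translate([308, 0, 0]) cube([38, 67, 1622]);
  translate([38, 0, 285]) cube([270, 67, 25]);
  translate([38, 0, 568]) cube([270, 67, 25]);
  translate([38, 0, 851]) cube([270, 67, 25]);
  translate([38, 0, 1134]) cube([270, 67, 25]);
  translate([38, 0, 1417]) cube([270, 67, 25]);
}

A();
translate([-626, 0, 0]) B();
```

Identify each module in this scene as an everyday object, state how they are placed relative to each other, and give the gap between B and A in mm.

A is a stool. B is a ladder. The ladder is on the floor beside the stool on its −x side. The gap between the ladder and the stool is 280 mm.

The ladder's nearest face is 280 mm from the stool's −x face.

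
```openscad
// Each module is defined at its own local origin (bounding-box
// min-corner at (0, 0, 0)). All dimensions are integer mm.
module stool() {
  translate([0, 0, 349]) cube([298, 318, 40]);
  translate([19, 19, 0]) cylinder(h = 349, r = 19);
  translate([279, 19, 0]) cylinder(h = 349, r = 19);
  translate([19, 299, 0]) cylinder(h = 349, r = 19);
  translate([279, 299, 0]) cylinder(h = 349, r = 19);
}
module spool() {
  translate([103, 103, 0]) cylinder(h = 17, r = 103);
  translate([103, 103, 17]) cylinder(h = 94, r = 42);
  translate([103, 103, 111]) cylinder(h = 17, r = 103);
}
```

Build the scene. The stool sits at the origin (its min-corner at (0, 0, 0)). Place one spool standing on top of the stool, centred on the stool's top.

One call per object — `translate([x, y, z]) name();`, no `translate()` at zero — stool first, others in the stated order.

stool();
translate([46, 56, 389]) spool();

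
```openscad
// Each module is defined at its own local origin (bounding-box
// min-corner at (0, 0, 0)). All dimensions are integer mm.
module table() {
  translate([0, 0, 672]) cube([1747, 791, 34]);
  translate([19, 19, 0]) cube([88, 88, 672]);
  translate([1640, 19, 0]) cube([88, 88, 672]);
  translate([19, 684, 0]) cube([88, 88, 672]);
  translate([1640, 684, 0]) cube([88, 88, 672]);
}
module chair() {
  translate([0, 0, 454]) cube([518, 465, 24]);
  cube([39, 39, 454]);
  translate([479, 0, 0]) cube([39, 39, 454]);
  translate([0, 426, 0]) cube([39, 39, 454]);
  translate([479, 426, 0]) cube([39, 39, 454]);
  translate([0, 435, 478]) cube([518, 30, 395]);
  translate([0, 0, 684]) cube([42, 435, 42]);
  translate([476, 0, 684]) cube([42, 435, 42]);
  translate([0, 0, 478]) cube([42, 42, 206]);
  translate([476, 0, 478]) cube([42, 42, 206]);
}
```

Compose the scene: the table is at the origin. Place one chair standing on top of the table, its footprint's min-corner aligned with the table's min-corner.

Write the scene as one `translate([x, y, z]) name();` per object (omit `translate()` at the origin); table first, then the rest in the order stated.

table();
translate([0, 0, 706]) chair();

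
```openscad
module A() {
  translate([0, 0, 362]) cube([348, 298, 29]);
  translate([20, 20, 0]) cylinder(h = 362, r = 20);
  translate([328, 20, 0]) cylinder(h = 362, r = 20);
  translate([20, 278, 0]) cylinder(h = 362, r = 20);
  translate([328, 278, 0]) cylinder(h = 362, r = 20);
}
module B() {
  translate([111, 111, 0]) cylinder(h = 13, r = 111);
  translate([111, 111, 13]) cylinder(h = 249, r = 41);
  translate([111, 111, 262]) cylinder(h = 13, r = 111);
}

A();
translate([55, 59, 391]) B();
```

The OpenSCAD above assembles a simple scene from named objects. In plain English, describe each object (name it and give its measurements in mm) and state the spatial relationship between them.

A is a four-legged stool. The seat is 348×298 mm, 29 mm thick, top at z = 391 mm. It stands on four round legs, each 40 mm in diameter, from z = 0 to the seat underside, each leg's axis is inset half a diameter from the nearest pair of seat edges (so the leg's bounding box is flush with the corner).

B is a spool: two coaxial disc flanges of radius 111 mm and thickness 13 mm, joined by a core cylinder of radius 41 mm and height 249 mm. The lower flange rests on z = 0 and the three cylinders share a vertical axis.

The spool is on top of the stool.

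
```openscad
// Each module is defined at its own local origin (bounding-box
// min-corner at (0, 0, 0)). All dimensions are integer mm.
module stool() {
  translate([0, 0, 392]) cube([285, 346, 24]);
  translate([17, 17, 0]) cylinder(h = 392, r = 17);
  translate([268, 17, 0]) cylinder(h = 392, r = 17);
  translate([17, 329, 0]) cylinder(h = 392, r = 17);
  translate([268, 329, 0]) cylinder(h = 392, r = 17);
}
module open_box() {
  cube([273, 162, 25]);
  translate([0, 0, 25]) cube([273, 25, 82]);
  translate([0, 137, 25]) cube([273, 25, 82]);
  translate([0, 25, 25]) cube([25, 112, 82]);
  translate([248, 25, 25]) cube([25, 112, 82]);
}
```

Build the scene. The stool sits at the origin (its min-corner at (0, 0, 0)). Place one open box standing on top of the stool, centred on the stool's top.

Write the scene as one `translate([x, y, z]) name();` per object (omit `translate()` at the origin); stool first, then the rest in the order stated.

stool();
translate([6, 92, 416]) open_box();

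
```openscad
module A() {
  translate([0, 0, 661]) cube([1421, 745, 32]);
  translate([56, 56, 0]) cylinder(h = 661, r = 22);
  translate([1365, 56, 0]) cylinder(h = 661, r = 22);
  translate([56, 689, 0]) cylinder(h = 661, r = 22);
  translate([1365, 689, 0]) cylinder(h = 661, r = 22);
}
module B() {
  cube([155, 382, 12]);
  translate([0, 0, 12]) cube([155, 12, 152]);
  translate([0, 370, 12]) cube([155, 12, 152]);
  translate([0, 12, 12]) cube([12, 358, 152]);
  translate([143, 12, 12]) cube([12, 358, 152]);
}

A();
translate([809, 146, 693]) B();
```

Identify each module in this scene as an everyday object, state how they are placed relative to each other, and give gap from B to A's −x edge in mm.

The open box's min-x is at 809; the table's min-x is 0; gap = 809 mm.

A is a table. B is an open box. The open box is on top of the table. The gap from the open box to the table's −x edge is 809 mm.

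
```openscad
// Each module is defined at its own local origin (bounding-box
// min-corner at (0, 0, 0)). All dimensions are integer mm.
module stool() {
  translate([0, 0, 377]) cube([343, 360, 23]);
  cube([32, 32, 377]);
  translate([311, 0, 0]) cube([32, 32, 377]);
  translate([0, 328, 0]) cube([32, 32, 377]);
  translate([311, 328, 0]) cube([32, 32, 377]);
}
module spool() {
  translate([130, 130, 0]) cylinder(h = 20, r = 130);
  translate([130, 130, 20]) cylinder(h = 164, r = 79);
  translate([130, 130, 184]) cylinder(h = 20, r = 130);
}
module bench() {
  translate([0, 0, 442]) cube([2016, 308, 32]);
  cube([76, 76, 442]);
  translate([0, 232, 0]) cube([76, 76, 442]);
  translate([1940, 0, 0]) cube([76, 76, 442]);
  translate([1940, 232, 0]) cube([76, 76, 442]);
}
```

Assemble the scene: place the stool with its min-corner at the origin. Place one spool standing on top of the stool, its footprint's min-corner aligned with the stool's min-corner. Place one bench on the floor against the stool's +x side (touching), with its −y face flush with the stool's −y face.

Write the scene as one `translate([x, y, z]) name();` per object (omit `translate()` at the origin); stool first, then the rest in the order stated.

stool();
translate([0, 0, 400]) spool();
translate([343, 0, 0]) bench();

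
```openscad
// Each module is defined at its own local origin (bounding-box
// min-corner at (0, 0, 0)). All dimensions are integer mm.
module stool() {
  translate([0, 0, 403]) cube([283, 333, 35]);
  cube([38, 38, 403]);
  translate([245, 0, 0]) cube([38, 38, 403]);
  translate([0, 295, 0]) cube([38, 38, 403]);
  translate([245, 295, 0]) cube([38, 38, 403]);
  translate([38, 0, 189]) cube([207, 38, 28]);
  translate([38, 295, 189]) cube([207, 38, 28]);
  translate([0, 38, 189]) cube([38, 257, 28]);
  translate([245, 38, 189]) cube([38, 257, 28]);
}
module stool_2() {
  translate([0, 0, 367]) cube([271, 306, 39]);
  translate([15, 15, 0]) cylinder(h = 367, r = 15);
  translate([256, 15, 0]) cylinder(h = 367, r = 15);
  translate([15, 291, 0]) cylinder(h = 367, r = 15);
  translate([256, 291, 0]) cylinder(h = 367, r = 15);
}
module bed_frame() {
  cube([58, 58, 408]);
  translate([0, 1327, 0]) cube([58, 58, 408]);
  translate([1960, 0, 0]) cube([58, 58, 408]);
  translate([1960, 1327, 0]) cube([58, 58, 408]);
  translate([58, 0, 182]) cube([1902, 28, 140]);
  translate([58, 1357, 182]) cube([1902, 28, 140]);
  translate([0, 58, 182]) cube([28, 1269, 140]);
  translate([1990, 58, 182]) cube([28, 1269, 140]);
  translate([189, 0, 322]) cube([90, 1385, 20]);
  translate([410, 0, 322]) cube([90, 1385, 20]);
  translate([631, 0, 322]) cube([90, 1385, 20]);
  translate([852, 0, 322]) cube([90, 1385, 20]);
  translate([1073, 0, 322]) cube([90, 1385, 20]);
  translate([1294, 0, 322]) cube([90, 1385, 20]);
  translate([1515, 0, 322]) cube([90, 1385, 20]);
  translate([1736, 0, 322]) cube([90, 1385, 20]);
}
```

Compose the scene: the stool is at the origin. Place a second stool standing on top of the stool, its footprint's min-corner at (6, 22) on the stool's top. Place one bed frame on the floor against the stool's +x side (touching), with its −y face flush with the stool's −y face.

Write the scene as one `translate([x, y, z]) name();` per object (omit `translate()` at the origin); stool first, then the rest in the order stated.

stool();
translate([6, 22, 438]) stool_2();
translate([283, 0, 0]) bed_frame();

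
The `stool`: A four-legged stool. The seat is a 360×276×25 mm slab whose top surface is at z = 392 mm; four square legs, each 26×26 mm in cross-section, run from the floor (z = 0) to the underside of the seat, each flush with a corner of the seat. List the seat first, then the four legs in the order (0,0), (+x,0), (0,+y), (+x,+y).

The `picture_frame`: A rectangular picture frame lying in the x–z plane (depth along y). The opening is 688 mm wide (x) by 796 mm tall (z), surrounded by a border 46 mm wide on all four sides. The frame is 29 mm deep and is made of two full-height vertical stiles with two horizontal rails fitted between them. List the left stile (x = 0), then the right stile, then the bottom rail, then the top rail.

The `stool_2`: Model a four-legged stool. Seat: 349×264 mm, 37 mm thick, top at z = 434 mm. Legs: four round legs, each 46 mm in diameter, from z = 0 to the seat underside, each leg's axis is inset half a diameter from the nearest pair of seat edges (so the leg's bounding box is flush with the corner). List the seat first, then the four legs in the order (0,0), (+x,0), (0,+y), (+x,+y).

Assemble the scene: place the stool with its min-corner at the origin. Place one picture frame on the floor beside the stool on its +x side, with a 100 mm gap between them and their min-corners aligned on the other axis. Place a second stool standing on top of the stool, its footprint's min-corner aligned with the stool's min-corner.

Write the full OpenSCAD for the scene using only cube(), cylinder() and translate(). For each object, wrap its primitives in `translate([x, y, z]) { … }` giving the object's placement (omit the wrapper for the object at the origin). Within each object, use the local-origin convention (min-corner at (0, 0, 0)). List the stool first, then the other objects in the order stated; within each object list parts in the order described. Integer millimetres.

translate([0, 0, 367]) cube([360, 276, 25]);
cube([26, 26, 367]);
translate([334, 0, 0]) cube([26, 26, 367]);
translate([0, 250, 0]) cube([26, 26, 367]);
translate([334, 250, 0]) cube([26, 26, 367]);
translate([460, 0, 0]) {
  cube([46, 29, 888]);
  translate([734, 0, 0]) cube([46, 29, 888]);
  translate([46, 0, 0]) cube([688, 29, 46]);
  translate([46, 0, 842]) cube([688, 29, 46]);
}
translate([0, 0, 392]) {
  translate([0, 0, 397]) cube([349, 264, 37]);
  translate([23, 23, 0]) cylinder(h = 397, r = 23);
  translate([326, 23, 0]) cylinder(h = 397, r = 23);
  translate([23, 241, 0]) cylinder(h = 397, r = 23);
  translate([326, 241, 0]) cylinder(h = 397, r = 23);
}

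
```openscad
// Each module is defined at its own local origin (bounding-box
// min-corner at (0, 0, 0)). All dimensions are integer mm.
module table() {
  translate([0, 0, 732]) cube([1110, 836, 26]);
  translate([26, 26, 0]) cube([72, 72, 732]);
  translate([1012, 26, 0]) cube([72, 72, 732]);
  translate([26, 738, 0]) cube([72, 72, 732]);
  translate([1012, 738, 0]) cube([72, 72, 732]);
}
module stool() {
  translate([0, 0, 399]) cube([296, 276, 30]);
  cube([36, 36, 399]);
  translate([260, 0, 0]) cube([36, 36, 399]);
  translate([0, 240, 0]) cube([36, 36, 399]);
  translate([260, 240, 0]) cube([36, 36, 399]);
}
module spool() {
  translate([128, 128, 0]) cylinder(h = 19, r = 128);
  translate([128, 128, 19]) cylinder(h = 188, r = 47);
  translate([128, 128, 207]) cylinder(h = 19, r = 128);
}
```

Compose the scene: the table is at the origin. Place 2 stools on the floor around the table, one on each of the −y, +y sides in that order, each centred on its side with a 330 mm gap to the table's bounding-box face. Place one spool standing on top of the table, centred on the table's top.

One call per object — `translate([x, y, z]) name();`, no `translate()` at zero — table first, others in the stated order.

table();
translate([407, -606, 0]) stool();
translate([407, 1166, 0]) stool();
translate([427, 290, 758]) spool();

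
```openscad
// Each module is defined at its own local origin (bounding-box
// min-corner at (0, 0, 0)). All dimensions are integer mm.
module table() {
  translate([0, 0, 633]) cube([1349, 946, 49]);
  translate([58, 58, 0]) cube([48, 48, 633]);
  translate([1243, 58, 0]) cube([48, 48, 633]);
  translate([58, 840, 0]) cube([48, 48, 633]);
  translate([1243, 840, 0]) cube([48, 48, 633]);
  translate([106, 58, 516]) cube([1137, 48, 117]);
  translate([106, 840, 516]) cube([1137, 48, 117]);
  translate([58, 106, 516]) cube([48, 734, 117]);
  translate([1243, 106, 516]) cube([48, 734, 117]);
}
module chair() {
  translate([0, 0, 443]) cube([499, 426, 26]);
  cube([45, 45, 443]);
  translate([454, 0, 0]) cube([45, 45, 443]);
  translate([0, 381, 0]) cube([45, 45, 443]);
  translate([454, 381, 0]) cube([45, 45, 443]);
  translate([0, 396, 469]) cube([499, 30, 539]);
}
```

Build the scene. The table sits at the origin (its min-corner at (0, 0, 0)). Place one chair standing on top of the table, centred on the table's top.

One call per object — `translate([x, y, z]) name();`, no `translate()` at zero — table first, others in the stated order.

table();
translate([425, 260, 682]) chair();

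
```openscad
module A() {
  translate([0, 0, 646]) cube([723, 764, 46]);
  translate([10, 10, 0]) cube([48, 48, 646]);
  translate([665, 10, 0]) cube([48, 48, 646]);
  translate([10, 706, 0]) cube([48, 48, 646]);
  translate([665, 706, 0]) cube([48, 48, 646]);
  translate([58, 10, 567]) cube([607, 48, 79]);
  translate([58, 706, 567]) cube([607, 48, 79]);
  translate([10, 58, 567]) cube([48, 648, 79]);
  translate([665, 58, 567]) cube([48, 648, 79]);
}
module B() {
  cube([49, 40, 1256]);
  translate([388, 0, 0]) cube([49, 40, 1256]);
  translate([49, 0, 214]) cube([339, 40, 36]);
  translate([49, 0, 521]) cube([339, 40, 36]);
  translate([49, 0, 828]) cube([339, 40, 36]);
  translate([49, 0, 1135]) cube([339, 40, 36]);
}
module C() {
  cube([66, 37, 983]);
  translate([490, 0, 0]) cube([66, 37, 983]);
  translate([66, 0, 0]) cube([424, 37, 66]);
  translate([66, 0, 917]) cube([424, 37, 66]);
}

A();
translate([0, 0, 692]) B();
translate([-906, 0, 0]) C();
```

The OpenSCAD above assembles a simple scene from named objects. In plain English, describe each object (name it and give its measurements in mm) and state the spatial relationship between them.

A is a rectangular dining table. The top is 723×764×46 mm with its upper surface at z = 692 mm. It stands on four 48×48 mm square legs, each inset 10 mm from the nearest pair of top edges, running from the floor to the underside of the top. Four apron rails, 48 mm thick and 79 mm tall, run between adjacent legs with their top edges flush with the underside of the top and their outer faces flush with the legs' outer faces.

B is a straight ladder. Two 49×40 mm vertical rails, 1256 mm tall, stand 437 mm apart (outside-to-outside) with their front faces coplanar on the −y side. 4 rungs, each 40 mm deep and 36 mm tall, span between the inner faces of the rails, front faces flush with the rails. The lowest rung's underside is at z = 214 mm and rungs are spaced 307 mm apart (underside to underside).

C is a picture frame with a 424×851 mm rectangular opening (x by z) and a uniform 66 mm border on every side. Frame depth is 37 mm along y. It is built from two vertical stiles running the full outside height and two horizontal rails spanning the gap between the stiles.

The ladder is on top of the table. The picture frame is on the floor beside the table on its −x side.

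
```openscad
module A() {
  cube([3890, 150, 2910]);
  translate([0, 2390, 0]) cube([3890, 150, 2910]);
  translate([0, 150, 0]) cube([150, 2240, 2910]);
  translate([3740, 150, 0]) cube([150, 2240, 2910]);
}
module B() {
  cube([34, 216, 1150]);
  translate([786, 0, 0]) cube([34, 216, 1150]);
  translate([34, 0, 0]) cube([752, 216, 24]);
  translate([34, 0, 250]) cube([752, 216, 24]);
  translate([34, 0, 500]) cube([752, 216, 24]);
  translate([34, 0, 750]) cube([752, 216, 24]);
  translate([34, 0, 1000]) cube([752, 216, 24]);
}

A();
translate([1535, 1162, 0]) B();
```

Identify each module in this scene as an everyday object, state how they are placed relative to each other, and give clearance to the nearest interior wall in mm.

A is a house frame. B is a bookshelf. The bookshelf sits inside the house frame, centred. The clearance to the nearest interior wall is 1012 mm.

Clearances: x = 1385, y = 1012; minimum 1012 mm.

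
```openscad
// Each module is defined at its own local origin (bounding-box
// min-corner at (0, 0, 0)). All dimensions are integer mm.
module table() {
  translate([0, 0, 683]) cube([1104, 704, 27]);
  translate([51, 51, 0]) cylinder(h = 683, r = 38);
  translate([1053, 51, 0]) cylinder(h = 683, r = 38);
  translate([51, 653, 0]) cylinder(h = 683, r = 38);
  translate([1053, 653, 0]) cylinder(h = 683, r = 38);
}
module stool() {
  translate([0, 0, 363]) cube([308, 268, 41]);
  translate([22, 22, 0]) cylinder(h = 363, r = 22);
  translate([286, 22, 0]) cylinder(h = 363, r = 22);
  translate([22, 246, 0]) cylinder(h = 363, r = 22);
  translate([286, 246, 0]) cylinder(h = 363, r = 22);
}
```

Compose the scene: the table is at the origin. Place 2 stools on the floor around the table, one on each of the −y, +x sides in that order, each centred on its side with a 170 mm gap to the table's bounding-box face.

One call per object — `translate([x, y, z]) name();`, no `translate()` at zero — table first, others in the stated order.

table();
translate([398, -438, 0]) stool();
translate([1274, 218, 0]) stool();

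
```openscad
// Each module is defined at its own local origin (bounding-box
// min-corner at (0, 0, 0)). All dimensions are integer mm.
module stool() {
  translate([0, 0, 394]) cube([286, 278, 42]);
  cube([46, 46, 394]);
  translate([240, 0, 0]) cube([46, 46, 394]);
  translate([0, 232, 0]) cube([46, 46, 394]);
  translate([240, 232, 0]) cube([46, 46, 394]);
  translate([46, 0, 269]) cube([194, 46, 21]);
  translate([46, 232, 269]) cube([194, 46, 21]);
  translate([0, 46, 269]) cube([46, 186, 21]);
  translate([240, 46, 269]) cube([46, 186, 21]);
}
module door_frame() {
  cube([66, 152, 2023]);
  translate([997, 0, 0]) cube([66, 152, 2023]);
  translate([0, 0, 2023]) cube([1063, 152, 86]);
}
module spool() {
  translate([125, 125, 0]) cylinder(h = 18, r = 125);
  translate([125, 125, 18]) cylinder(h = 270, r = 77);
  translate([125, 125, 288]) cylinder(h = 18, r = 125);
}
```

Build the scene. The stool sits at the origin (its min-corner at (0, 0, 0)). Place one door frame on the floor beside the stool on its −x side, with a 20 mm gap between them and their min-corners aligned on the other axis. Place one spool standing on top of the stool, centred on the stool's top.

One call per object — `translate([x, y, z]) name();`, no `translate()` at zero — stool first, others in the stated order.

stool();
translate([-1083, 0, 0]) door_frame();
translate([18, 14, 436]) spool();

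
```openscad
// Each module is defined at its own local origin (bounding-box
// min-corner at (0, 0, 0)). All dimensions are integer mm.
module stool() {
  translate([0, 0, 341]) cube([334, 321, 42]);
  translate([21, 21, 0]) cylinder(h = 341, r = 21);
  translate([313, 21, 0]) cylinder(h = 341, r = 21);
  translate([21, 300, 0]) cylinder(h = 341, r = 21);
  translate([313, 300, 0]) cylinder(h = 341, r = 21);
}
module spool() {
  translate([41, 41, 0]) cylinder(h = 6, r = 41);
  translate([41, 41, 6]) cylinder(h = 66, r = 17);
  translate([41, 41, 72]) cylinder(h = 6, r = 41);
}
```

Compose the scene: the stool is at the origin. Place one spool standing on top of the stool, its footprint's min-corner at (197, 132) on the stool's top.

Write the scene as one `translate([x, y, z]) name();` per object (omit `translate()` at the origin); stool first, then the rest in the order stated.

stool();
translate([197, 132, 383]) spool();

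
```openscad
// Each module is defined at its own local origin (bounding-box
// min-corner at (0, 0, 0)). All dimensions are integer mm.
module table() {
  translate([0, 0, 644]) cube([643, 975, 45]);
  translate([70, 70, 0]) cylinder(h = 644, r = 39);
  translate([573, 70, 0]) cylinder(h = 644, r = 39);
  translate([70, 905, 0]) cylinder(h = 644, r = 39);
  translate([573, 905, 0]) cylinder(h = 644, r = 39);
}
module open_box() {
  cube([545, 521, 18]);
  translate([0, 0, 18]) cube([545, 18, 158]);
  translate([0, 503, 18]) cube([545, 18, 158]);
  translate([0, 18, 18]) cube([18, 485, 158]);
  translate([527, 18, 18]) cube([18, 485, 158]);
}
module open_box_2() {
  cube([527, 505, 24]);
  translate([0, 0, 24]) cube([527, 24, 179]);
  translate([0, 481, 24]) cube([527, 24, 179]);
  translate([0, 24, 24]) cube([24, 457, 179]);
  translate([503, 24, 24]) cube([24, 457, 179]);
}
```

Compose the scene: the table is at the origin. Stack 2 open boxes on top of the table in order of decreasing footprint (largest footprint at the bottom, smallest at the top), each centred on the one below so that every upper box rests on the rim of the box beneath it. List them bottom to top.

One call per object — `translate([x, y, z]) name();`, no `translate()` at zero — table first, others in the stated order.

table();
translate([49, 227, 689]) open_box();
translate([58, 235, 865]) open_box_2();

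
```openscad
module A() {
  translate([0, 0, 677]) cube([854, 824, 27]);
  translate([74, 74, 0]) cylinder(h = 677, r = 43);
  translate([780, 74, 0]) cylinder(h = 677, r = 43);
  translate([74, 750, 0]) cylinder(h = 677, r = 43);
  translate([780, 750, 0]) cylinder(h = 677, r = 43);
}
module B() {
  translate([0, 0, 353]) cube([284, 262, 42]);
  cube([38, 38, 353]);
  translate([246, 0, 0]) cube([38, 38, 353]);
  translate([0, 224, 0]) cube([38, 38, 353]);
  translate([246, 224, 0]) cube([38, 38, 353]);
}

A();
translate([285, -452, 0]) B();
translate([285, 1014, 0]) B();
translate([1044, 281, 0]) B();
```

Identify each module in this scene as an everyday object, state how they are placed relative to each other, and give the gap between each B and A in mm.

Each stool's nearest face is 190 mm from the table's bounding box.

A is a table. B is a stool. Three stools sit around the table at the −y, +y, +x sides. The gap between each stool and the table is 190 mm.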